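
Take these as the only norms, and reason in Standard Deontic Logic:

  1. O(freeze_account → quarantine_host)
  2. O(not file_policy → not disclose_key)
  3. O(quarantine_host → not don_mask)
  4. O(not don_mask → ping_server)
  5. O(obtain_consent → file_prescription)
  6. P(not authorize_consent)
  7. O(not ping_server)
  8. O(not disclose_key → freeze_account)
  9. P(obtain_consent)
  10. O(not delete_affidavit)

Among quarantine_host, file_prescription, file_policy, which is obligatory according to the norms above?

Premise 7 states O(not ping_server) outright.
Premise 4 is O(not don_mask → ping_server); contrapositively O(not ping_server → don_mask). Since O(not ping_server) holds, K gives O(don_mask).
Premise 3, O(quarantine_host → not don_mask), contraposes to O(don_mask → not quarantine_host); with O(don_mask) we get O(not quarantine_host).
Premise 1 is O(freeze_account → quarantine_host); contrapositively O(not quarantine_host → not freeze_account). Since O(not quarantine_host) holds, K gives O(not freeze_account).
The contrapositive of premise 8 (O(not disclose_key → freeze_account)) is O(not freeze_account → disclose_key), and O(not freeze_account) is already established, so O(disclose_key).
Premise 2, O(not file_policy → not disclose_key), contraposes to O(disclose_key → file_policy); with O(disclose_key) we get O(file_policy).
So O(file_policy) holds — file_policy is obligatory. None of the other listed options is made obligatory by any chain of premises.

file_policy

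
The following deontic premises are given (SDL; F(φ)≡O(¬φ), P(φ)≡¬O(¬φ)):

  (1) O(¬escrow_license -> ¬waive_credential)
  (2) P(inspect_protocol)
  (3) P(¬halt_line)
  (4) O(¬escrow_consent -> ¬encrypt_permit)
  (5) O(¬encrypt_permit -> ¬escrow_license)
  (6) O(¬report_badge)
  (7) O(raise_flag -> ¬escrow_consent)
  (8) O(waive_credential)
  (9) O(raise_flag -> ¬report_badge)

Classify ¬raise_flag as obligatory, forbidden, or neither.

Obligatory

Premise 8 gives O(waive_credential).
Premise 1 is O(¬escrow_license -> ¬waive_credential); contrapositively O(waive_credential -> escrow_license). Since O(waive_credential) holds, K gives O(escrow_license).
Premise 5, O(¬encrypt_permit -> ¬escrow_license), contraposes to O(escrow_license -> encrypt_permit); with O(escrow_license) we get O(encrypt_permit).
Premise 4, O(¬escrow_consent -> ¬encrypt_permit), contraposes to O(encrypt_permit -> escrow_consent); with O(encrypt_permit) we get O(escrow_consent).
Premise 7 is O(raise_flag -> ¬escrow_consent); contrapositively O(escrow_consent -> ¬raise_flag). Since O(escrow_consent) holds, K gives O(¬raise_flag).
Premises 2, 3, 6, 9 do not contribute to this derivation.
Hence ¬raise_flag is obligatory.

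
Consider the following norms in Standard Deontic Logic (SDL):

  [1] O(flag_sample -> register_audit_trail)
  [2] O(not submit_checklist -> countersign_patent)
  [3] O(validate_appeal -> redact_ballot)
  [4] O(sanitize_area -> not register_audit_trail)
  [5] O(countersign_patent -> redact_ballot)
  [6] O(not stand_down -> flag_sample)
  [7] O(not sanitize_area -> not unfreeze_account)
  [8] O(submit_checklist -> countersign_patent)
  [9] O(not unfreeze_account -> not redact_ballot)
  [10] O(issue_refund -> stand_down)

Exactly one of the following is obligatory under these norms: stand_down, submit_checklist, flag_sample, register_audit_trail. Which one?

stand_down

By case analysis on not submit_checklist: premise 2 gives O(not submit_checklist -> countersign_patent) and premise 8 gives O(submit_checklist -> countersign_patent), so O(countersign_patent) either way.
Applying K to premise 5 (O(countersign_patent -> redact_ballot)) and O(countersign_patent) yields O(redact_ballot).
Premise 9 is O(not unfreeze_account -> not redact_ballot); contrapositively O(redact_ballot -> unfreeze_account). Since O(redact_ballot) holds, K gives O(unfreeze_account).
The contrapositive of premise 7 (O(not sanitize_area -> not unfreeze_account)) is O(unfreeze_account -> sanitize_area), and O(unfreeze_account) is already established, so O(sanitize_area).
From O(sanitize_area) and premise 4, O(sanitize_area -> not register_audit_trail), we obtain O(not register_audit_trail).
Premise 1, O(flag_sample -> register_audit_trail), contraposes to O(not register_audit_trail -> not flag_sample); with O(not register_audit_trail) we get O(not flag_sample).
Premise 6, O(not stand_down -> flag_sample), contraposes to O(not flag_sample -> stand_down); with O(not flag_sample) we get O(stand_down).
So O(stand_down) holds — stand_down is obligatory. None of the other listed options is made obligatory by any chain of premises.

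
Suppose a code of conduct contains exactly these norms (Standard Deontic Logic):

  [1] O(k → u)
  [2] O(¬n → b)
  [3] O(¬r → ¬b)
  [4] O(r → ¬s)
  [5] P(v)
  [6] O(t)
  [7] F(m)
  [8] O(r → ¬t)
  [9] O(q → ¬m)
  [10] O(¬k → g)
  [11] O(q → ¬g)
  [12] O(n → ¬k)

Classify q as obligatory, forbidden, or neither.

Premise 6 states O(t) outright.
The contrapositive of premise 8 (O(r → ¬t)) is O(t → ¬r), and O(t) is already established, so O(¬r).
Premise 3 is O(¬r → ¬b); since O(¬r), deontic closure gives O(¬b).
Premise 2 is O(¬n → b); contrapositively O(¬b → n). Since O(¬b) holds, K gives O(n).
Premise 12 is O(n → ¬k); since O(n), deontic closure gives O(¬k).
From O(¬k) and premise 10, O(¬k → g), we obtain O(g).
Premise 11, O(q → ¬g), contraposes to O(g → ¬q); with O(g) we get O(¬q).
Premises 1, 4, 5, 7, 9 do not contribute to this derivation.
Thus O(¬q), which is F(q): q is forbidden.

Forbidden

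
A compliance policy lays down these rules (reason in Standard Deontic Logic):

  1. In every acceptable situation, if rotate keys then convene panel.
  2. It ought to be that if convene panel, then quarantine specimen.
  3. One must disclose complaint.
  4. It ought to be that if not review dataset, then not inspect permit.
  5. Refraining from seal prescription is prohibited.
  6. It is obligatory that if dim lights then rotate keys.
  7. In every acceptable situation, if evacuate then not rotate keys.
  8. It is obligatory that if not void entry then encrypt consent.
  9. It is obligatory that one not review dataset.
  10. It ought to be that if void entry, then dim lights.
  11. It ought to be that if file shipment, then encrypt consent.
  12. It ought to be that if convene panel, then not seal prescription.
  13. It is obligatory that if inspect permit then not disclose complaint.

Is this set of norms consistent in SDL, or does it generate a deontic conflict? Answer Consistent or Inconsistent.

Premise 13 is O(inspect_permit → ¬disclose_complaint), but O(inspect_permit) is not derivable from the premises, so it does not yield O(¬disclose_complaint).
So O(¬disclose_complaint) is not derivable, and the apparent clash with O(disclose_complaint) does not arise.
A world satisfying every obligation exists (e.g. convene_panel=false, dim_lights=false, disclose_complaint=true, encrypt_consent=true, evacuate=false, file_shipment=false, inspect_permit=false, quarantine_specimen=false, review_dataset=false, rotate_keys=false, seal_prescription=true, void_entry=false); no atom is both obligatory and forbidden, so the set is consistent.

Consistent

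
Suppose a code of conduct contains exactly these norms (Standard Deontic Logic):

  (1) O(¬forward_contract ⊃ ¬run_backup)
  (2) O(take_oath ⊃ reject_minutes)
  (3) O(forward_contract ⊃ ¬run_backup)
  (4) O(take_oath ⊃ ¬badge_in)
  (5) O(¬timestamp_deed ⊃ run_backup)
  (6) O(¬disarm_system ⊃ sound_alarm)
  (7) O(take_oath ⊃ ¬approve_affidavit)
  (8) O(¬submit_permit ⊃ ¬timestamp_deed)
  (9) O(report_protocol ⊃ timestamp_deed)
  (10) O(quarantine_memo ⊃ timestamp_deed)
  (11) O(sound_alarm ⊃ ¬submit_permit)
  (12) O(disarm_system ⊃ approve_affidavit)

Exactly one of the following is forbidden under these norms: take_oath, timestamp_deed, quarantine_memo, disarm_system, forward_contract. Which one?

take_oath

By case analysis on ¬forward_contract: premise 1 gives O(¬forward_contract ⊃ ¬run_backup) and premise 3 gives O(forward_contract ⊃ ¬run_backup), so O(¬run_backup) either way.
Premise 5, O(¬timestamp_deed ⊃ run_backup), contraposes to O(¬run_backup ⊃ timestamp_deed); with O(¬run_backup) we get O(timestamp_deed).
Premise 8, O(¬submit_permit ⊃ ¬timestamp_deed), contraposes to O(timestamp_deed ⊃ submit_permit); with O(timestamp_deed) we get O(submit_permit).
The contrapositive of premise 11 (O(sound_alarm ⊃ ¬submit_permit)) is O(submit_permit ⊃ ¬sound_alarm), and O(submit_permit) is already established, so O(¬sound_alarm).
Premise 6, O(¬disarm_system ⊃ sound_alarm), contraposes to O(¬sound_alarm ⊃ disarm_system); with O(¬sound_alarm) we get O(disarm_system).
Applying K to premise 12 (O(disarm_system ⊃ approve_affidavit)) and O(disarm_system) yields O(approve_affidavit).
Premise 7, O(take_oath ⊃ ¬approve_affidavit), contraposes to O(approve_affidavit ⊃ ¬take_oath); with O(approve_affidavit) we get O(¬take_oath).
So O(¬take_oath) holds, i.e. take_oath is forbidden. None of the other listed options is forbidden under the premises.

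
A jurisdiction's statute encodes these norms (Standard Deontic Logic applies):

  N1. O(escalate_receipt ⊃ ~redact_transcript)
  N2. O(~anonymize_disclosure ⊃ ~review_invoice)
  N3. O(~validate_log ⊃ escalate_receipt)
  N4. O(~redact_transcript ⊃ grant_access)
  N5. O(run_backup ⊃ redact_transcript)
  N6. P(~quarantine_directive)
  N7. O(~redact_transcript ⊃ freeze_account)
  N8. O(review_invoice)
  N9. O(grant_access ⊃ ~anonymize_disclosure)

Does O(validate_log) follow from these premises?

Premise 8 gives O(review_invoice).
Premise 2 is O(~anonymize_disclosure ⊃ ~review_invoice); contrapositively O(review_invoice ⊃ anonymize_disclosure). Since O(review_invoice) holds, K gives O(anonymize_disclosure).
Premise 9 is O(grant_access ⊃ ~anonymize_disclosure); contrapositively O(anonymize_disclosure ⊃ ~grant_access). Since O(anonymize_disclosure) holds, K gives O(~grant_access).
Premise 4, O(~redact_transcript ⊃ grant_access), contraposes to O(~grant_access ⊃ redact_transcript); with O(~grant_access) we get O(redact_transcript).
Premise 1 is O(escalate_receipt ⊃ ~redact_transcript); contrapositively O(redact_transcript ⊃ ~escalate_receipt). Since O(redact_transcript) holds, K gives O(~escalate_receipt).
The contrapositive of premise 3 (O(~validate_log ⊃ escalate_receipt)) is O(~escalate_receipt ⊃ validate_log), and O(~escalate_receipt) is already established, so O(validate_log).
Premises 5, 6, 7 do not contribute to this derivation.
So O(validate_log) follows.

Yes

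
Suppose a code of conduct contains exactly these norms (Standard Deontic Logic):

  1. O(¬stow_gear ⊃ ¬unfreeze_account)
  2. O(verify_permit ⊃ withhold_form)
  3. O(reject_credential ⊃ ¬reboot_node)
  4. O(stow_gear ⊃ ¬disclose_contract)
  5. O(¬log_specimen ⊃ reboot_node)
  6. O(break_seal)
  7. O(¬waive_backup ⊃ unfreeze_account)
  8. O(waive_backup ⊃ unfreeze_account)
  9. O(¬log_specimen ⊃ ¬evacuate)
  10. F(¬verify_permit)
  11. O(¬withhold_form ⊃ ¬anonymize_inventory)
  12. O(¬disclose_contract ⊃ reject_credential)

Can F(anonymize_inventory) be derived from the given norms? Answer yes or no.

Premise 11 is O(¬withhold_form ⊃ ¬anonymize_inventory), but O(¬withhold_form) is not derivable from the premises, so it does not yield O(¬anonymize_inventory).
No other premise forces O(¬anonymize_inventory). An ideal world satisfying every premise can still have anonymize_inventory true, so F(anonymize_inventory) is not derivable.

No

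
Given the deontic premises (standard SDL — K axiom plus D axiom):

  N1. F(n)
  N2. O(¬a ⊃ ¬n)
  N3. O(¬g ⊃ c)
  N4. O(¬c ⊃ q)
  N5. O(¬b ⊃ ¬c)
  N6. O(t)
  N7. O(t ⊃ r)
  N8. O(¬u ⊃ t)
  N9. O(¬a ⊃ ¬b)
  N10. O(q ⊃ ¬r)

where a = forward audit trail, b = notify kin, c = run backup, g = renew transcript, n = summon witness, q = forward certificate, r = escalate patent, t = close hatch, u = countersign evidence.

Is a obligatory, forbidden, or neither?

From premise 6 we have O(t).
With premise 7, O(t ⊃ r), the K-axiom yields O(r).
Premise 10, O(q ⊃ ¬r), contraposes to O(r ⊃ ¬q); with O(r) we get O(¬q).
The contrapositive of premise 4 (O(¬c ⊃ q)) is O(¬q ⊃ c), and O(¬q) is already established, so O(c).
Premise 5 is O(¬b ⊃ ¬c); contrapositively O(c ⊃ b). Since O(c) holds, K gives O(b).
The contrapositive of premise 9 (O(¬a ⊃ ¬b)) is O(b ⊃ a), and O(b) is already established, so O(a).
Premises 1, 2, 3, 8 do not contribute to this derivation.
Hence a is obligatory.

Obligatory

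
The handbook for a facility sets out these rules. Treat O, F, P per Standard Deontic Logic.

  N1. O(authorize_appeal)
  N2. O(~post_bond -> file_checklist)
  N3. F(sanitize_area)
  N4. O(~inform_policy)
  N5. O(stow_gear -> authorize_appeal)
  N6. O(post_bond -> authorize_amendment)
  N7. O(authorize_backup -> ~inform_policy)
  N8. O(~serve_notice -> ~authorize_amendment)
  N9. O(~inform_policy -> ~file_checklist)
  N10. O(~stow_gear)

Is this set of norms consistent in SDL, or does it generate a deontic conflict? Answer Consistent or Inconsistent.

Premise 5 is O(stow_gear -> authorize_appeal); even if O(authorize_appeal) held, inferring O(stow_gear) would be affirming the consequent — invalid.
So O(stow_gear) is not derivable, and the apparent clash with O(~stow_gear) does not arise.
A world satisfying every obligation exists (e.g. authorize_amendment=true, authorize_appeal=true, authorize_backup=false, file_checklist=false, inform_policy=false, post_bond=true, sanitize_area=false, serve_notice=true, stow_gear=false); no atom is both obligatory and forbidden, so the set is consistent.

Consistent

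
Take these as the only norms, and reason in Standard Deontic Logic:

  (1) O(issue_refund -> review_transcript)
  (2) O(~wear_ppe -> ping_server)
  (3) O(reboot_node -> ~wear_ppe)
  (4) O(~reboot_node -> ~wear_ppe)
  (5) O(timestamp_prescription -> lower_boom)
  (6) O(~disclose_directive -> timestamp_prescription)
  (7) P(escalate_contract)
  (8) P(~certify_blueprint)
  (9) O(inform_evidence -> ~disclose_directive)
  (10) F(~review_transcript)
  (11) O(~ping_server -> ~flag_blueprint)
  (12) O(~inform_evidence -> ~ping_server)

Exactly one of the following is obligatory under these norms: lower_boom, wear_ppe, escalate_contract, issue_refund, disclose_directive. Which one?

Premises 3 and 4 are O(reboot_node -> ~wear_ppe) and O(~reboot_node -> ~wear_ppe); every ideal world satisfies reboot_node or ~reboot_node, so in either case ~wear_ppe holds — hence O(~wear_ppe).
From O(~wear_ppe) and premise 2, O(~wear_ppe -> ping_server), we obtain O(ping_server).
Premise 12, O(~inform_evidence -> ~ping_server), contraposes to O(ping_server -> inform_evidence); with O(ping_server) we get O(inform_evidence).
Applying K to premise 9 (O(inform_evidence -> ~disclose_directive)) and O(inform_evidence) yields O(~disclose_directive).
Applying K to premise 6 (O(~disclose_directive -> timestamp_prescription)) and O(~disclose_directive) yields O(timestamp_prescription).
Premise 5 is O(timestamp_prescription -> lower_boom); since O(timestamp_prescription), deontic closure gives O(lower_boom).
So O(lower_boom) holds — lower_boom is obligatory. None of the other listed options is made obligatory by any chain of premises.

lower_boom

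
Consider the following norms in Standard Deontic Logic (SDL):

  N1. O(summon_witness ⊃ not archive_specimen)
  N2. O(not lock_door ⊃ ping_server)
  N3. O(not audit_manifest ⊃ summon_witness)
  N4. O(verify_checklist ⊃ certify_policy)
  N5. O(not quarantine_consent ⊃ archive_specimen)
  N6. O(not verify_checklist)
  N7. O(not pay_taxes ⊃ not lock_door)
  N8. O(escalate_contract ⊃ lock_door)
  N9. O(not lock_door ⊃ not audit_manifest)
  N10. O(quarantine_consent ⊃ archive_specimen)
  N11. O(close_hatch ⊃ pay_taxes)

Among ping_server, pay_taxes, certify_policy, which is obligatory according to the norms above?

By case analysis on quarantine_consent: premise 10 gives O(quarantine_consent ⊃ archive_specimen) and premise 5 gives O(not quarantine_consent ⊃ archive_specimen), so O(archive_specimen) either way.
Premise 1 is O(summon_witness ⊃ not archive_specimen); contrapositively O(archive_specimen ⊃ not summon_witness). Since O(archive_specimen) holds, K gives O(not summon_witness).
Premise 3, O(not audit_manifest ⊃ summon_witness), contraposes to O(not summon_witness ⊃ audit_manifest); with O(not summon_witness) we get O(audit_manifest).
The contrapositive of premise 9 (O(not lock_door ⊃ not audit_manifest)) is O(audit_manifest ⊃ lock_door), and O(audit_manifest) is already established, so O(lock_door).
The contrapositive of premise 7 (O(not pay_taxes ⊃ not lock_door)) is O(lock_door ⊃ pay_taxes), and O(lock_door) is already established, so O(pay_taxes).
So O(pay_taxes) holds — pay_taxes is obligatory. None of the other listed options is made obligatory by any chain of premises.

pay_taxes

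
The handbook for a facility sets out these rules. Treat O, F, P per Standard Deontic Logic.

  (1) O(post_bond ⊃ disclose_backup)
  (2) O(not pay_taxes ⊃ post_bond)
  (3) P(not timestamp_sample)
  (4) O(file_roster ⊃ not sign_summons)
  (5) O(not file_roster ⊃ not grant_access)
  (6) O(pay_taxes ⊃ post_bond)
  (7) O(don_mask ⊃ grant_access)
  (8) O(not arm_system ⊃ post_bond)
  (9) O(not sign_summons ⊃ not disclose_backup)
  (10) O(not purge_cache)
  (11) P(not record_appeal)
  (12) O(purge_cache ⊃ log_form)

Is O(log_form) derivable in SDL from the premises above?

No

Premise 12 is O(purge_cache ⊃ log_form), but O(purge_cache) is not derivable from the premises, so it does not yield O(log_form).
No other premise forces O(log_form). An ideal world satisfying every premise can still have log_form false, so O(log_form) is not derivable.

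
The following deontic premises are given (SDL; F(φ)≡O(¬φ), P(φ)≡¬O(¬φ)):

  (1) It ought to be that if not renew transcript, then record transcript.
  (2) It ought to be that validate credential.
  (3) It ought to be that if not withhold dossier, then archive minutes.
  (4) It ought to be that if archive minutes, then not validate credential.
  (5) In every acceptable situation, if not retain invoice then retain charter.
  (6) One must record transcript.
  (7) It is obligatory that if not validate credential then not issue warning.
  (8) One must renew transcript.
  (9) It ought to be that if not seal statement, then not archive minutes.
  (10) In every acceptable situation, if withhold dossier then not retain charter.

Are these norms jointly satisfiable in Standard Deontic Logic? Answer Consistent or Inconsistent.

Premise 1 is O(¬renew_transcript → record_transcript); even if O(record_transcript) held, inferring O(¬renew_transcript) would be affirming the consequent — invalid.
So O(¬renew_transcript) is not derivable, and the apparent clash with O(renew_transcript) does not arise.
A world satisfying every obligation exists (e.g. archive_minutes=false, issue_warning=false, record_transcript=true, renew_transcript=true, retain_charter=false, retain_invoice=true, seal_statement=false, validate_credential=true, withhold_dossier=true); no atom is both obligatory and forbidden, so the set is consistent.

Consistent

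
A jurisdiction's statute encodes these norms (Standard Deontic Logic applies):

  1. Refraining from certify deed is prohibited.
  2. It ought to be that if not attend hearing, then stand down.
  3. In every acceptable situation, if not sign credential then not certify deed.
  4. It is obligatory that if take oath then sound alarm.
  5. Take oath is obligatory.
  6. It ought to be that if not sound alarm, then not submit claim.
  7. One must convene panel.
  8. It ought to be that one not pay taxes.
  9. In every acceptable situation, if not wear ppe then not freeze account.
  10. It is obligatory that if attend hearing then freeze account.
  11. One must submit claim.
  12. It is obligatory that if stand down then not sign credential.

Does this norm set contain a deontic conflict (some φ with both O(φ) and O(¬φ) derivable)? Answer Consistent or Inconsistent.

Consistent

Premise 6 is O(¬sound_alarm → ¬submit_claim), but O(¬sound_alarm) is not derivable from the premises, so it does not yield O(¬submit_claim).
So O(¬submit_claim) is not derivable, and the apparent clash with O(submit_claim) does not arise.
A world satisfying every obligation exists (e.g. attend_hearing=true, certify_deed=true, convene_panel=true, freeze_account=true, pay_taxes=false, sign_credential=true, sound_alarm=true, stand_down=false, submit_claim=true, take_oath=true, wear_ppe=true); no atom is both obligatory and forbidden, so the set is consistent.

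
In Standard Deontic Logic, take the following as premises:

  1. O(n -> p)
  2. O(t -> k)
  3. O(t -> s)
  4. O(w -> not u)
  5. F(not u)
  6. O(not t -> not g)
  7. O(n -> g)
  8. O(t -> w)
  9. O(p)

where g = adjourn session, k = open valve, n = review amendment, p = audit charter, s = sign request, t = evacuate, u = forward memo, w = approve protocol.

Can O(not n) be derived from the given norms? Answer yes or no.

F(not u) at premise 5 means O(u).
Premise 4 is O(w -> not u); contrapositively O(u -> not w). Since O(u) holds, K gives O(not w).
The contrapositive of premise 8 (O(t -> w)) is O(not w -> not t), and O(not w) is already established, so O(not t).
Applying K to premise 6 (O(not t -> not g)) and O(not t) yields O(not g).
Premise 7, O(n -> g), contraposes to O(not g -> not n); with O(not g) we get O(not n).
Premises 1, 2, 3, 9 do not contribute to this derivation.
So O(not n) follows.

Yes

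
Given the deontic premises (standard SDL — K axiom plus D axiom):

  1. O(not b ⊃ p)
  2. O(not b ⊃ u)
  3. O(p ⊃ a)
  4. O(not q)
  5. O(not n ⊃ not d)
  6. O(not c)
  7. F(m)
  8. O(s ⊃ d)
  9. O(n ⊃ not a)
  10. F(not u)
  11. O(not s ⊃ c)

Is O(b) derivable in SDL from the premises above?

Yes

Premise 6 gives O(not c).
Premise 11, O(not s ⊃ c), contraposes to O(not c ⊃ s); with O(not c) we get O(s).
From O(s) and premise 8, O(s ⊃ d), we obtain O(d).
The contrapositive of premise 5 (O(not n ⊃ not d)) is O(d ⊃ n), and O(d) is already established, so O(n).
Applying K to premise 9 (O(n ⊃ not a)) and O(n) yields O(not a).
Premise 3, O(p ⊃ a), contraposes to O(not a ⊃ not p); with O(not a) we get O(not p).
Premise 1, O(not b ⊃ p), contraposes to O(not p ⊃ b); with O(not p) we get O(b).
Premises 2, 4, 7, 10 do not contribute to this derivation.
So O(b) follows.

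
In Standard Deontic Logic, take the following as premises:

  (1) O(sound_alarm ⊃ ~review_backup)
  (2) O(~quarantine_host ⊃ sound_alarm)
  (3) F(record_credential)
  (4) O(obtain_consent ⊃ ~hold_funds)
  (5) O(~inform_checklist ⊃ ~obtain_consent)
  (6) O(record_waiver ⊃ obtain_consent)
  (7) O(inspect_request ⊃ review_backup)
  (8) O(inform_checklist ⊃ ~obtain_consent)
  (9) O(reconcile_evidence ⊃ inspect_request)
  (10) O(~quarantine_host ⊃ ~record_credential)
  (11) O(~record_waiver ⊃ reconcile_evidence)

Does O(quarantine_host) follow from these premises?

Premises 8 and 5 cover both cases: O(inform_checklist ⊃ ~obtain_consent) and O(~inform_checklist ⊃ ~obtain_consent). Since inform_checklist ∨ ~inform_checklist is a tautology, O(~obtain_consent) follows.
Premise 6, O(record_waiver ⊃ obtain_consent), contraposes to O(~obtain_consent ⊃ ~record_waiver); with O(~obtain_consent) we get O(~record_waiver).
Applying K to premise 11 (O(~record_waiver ⊃ reconcile_evidence)) and O(~record_waiver) yields O(reconcile_evidence).
From O(reconcile_evidence) and premise 9, O(reconcile_evidence ⊃ inspect_request), we obtain O(inspect_request).
With premise 7, O(inspect_request ⊃ review_backup), the K-axiom yields O(review_backup).
The contrapositive of premise 1 (O(sound_alarm ⊃ ~review_backup)) is O(review_backup ⊃ ~sound_alarm), and O(review_backup) is already established, so O(~sound_alarm).
The contrapositive of premise 2 (O(~quarantine_host ⊃ sound_alarm)) is O(~sound_alarm ⊃ quarantine_host), and O(~sound_alarm) is already established, so O(quarantine_host).
Premises 3, 4, 10 do not contribute to this derivation.
So O(quarantine_host) follows.

Yes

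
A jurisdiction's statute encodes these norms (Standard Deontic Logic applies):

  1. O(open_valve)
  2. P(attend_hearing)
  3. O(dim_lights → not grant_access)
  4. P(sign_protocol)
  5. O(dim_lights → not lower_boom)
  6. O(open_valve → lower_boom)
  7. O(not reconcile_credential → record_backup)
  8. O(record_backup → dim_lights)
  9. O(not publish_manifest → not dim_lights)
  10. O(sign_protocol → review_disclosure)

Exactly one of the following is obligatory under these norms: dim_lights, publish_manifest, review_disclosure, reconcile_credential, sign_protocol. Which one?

reconcile_credential

Premise 1 gives O(open_valve).
Applying K to premise 6 (O(open_valve → lower_boom)) and O(open_valve) yields O(lower_boom).
Premise 5 is O(dim_lights → not lower_boom); contrapositively O(lower_boom → not dim_lights). Since O(lower_boom) holds, K gives O(not dim_lights).
Premise 8, O(record_backup → dim_lights), contraposes to O(not dim_lights → not record_backup); with O(not dim_lights) we get O(not record_backup).
Premise 7 is O(not reconcile_credential → record_backup); contrapositively O(not record_backup → reconcile_credential). Since O(not record_backup) holds, K gives O(reconcile_credential).
So O(reconcile_credential) holds — reconcile_credential is obligatory. None of the other listed options is made obligatory by any chain of premises.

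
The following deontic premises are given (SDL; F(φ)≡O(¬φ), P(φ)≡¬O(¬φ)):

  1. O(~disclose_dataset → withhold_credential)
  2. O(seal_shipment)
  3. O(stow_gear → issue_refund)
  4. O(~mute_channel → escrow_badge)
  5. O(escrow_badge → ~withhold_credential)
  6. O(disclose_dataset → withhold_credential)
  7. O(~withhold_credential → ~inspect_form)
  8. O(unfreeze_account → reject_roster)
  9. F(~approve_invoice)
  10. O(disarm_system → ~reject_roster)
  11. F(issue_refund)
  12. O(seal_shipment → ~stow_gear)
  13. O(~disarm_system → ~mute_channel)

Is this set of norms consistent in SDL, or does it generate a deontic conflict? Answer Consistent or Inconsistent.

Premise 3 is O(stow_gear → issue_refund), but O(stow_gear) is not derivable from the premises, so it does not yield O(issue_refund).
So O(issue_refund) is not derivable, and the apparent clash with O(~issue_refund) does not arise.
A world satisfying every obligation exists (e.g. approve_invoice=true, disarm_system=true, disclose_dataset=false, escrow_badge=false, inspect_form=false, issue_refund=false, mute_channel=true, reject_roster=false, seal_shipment=true, stow_gear=false, unfreeze_account=false, withhold_credential=true); no atom is both obligatory and forbidden, so the set is consistent.

Consistent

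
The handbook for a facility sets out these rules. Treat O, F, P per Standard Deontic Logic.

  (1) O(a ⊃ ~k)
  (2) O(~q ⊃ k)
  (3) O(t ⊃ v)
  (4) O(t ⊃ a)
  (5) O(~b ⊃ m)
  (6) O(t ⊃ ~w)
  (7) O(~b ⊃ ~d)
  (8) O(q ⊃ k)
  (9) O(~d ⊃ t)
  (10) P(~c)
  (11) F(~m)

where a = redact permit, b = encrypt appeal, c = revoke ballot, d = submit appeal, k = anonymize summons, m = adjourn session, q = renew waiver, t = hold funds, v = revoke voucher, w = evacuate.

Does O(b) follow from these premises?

Yes

By case analysis on q: premise 8 gives O(q ⊃ k) and premise 2 gives O(~q ⊃ k), so O(k) either way.
Premise 1, O(a ⊃ ~k), contraposes to O(k ⊃ ~a); with O(k) we get O(~a).
Premise 4 is O(t ⊃ a); contrapositively O(~a ⊃ ~t). Since O(~a) holds, K gives O(~t).
Premise 9, O(~d ⊃ t), contraposes to O(~t ⊃ d); with O(~t) we get O(d).
The contrapositive of premise 7 (O(~b ⊃ ~d)) is O(d ⊃ b), and O(d) is already established, so O(b).
Premises 3, 5, 6, 10, 11 do not contribute to this derivation.
So O(b) follows.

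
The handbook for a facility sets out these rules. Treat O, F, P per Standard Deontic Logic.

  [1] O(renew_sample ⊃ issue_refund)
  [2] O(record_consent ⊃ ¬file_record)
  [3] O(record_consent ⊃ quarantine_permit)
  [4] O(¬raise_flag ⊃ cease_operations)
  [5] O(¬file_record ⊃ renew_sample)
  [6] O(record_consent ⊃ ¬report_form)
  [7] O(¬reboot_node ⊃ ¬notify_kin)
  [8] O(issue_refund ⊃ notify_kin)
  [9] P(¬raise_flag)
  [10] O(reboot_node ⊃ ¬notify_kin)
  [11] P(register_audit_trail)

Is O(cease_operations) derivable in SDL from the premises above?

No

Premise 4 is O(¬raise_flag ⊃ cease_operations), but O(¬raise_flag) is not derivable from the premises (the permission P(¬raise_flag) asserts only ¬O(raise_flag), not O(¬raise_flag)), so it does not yield O(cease_operations).
No other premise forces O(cease_operations). An ideal world satisfying every premise can still have cease_operations false, so O(cease_operations) is not derivable.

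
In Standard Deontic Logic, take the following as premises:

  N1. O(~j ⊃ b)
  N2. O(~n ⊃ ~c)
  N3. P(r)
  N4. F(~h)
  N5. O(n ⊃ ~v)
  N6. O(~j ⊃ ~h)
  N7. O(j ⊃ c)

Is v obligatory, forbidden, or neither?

Forbidden

Premise 4, F(~h), is equivalent to O(h).
Premise 6, O(~j ⊃ ~h), contraposes to O(h ⊃ j); with O(h) we get O(j).
With premise 7, O(j ⊃ c), the K-axiom yields O(c).
Premise 2, O(~n ⊃ ~c), contraposes to O(c ⊃ n); with O(c) we get O(n).
Premise 5 is O(n ⊃ ~v); since O(n), deontic closure gives O(~v).
Premises 1, 3 do not contribute to this derivation.
Thus O(~v), which is F(v): v is forbidden.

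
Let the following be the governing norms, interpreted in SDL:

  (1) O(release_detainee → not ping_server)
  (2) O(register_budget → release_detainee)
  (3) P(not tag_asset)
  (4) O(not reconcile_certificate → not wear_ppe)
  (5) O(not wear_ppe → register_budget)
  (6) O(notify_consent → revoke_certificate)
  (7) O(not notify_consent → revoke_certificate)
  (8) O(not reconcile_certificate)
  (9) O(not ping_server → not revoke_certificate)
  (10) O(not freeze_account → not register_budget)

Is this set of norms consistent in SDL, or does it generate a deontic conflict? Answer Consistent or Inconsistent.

Inconsistent

Premises 6 and 7 are O(notify_consent → revoke_certificate) and O(not notify_consent → revoke_certificate); every ideal world satisfies notify_consent or not notify_consent, so in either case revoke_certificate holds — hence O(revoke_certificate).
Premise 9 is O(not ping_server → not revoke_certificate); contrapositively O(revoke_certificate → ping_server). Since O(revoke_certificate) holds, K gives O(ping_server).
Premise 1, O(release_detainee → not ping_server), contraposes to O(ping_server → not release_detainee); with O(ping_server) we get O(not release_detainee).
The contrapositive of premise 2 (O(register_budget → release_detainee)) is O(not release_detainee → not register_budget), and O(not release_detainee) is already established, so O(not register_budget).
Premise 5 is O(not wear_ppe → register_budget); contrapositively O(not register_budget → wear_ppe). Since O(not register_budget) holds, K gives O(wear_ppe).
The contrapositive of premise 4 (O(not reconcile_certificate → not wear_ppe)) is O(wear_ppe → reconcile_certificate), and O(wear_ppe) is already established, so O(reconcile_certificate).
Yet premise 8 states O(not reconcile_certificate).
We now have both O(reconcile_certificate) and O(not reconcile_certificate) — reconcile_certificate is simultaneously obligatory and forbidden, violating the D-axiom.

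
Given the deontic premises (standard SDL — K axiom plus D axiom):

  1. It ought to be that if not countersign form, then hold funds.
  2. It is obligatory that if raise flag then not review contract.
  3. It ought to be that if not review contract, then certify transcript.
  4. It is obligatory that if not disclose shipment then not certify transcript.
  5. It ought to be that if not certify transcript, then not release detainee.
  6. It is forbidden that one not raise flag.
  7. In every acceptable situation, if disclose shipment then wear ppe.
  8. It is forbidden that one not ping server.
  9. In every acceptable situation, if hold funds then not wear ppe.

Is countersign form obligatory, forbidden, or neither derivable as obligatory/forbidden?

F(¬raise_flag) at premise 6 means O(raise_flag).
Premise 2 is O(raise_flag → ¬review_contract); since O(raise_flag), deontic closure gives O(¬review_contract).
From O(¬review_contract) and premise 3, O(¬review_contract → certify_transcript), we obtain O(certify_transcript).
Premise 4 is O(¬disclose_shipment → ¬certify_transcript); contrapositively O(certify_transcript → disclose_shipment). Since O(certify_transcript) holds, K gives O(disclose_shipment).
With premise 7, O(disclose_shipment → wear_ppe), the K-axiom yields O(wear_ppe).
The contrapositive of premise 9 (O(hold_funds → ¬wear_ppe)) is O(wear_ppe → ¬hold_funds), and O(wear_ppe) is already established, so O(¬hold_funds).
The contrapositive of premise 1 (O(¬countersign_form → hold_funds)) is O(¬hold_funds → countersign_form), and O(¬hold_funds) is already established, so O(countersign_form).
Premises 5, 8 do not contribute to this derivation.
Hence countersign_form is obligatory.

Obligatory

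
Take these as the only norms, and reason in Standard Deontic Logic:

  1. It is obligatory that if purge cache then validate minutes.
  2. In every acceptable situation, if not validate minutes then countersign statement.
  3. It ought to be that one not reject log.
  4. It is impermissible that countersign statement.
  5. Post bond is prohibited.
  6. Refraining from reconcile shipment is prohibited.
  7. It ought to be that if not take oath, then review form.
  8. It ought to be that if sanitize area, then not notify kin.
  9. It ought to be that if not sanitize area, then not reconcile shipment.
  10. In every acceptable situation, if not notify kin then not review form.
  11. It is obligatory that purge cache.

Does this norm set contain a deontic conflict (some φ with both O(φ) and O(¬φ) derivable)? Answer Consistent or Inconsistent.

Consistent

Premise 2 is O(¬validate_minutes → countersign_statement), but O(¬validate_minutes) is not derivable from the premises, so it does not yield O(countersign_statement).
So O(countersign_statement) is not derivable, and the apparent clash with O(¬countersign_statement) does not arise.
A world satisfying every obligation exists (e.g. countersign_statement=false, notify_kin=false, post_bond=false, purge_cache=true, reconcile_shipment=true, reject_log=false, review_form=false, sanitize_area=true, take_oath=true, validate_minutes=true); no atom is both obligatory and forbidden, so the set is consistent.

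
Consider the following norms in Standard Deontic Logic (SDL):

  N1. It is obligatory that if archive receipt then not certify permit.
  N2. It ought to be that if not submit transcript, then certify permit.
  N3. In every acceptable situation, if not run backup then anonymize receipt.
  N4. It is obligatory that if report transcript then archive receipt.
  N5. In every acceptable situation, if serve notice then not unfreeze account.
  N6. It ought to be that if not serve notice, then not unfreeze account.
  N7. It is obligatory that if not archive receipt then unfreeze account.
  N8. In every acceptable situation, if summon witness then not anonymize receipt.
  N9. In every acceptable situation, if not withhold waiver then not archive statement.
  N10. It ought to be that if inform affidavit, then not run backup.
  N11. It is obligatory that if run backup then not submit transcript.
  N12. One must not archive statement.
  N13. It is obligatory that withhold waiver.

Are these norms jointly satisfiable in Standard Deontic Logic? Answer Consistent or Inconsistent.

Consistent

Premise 9 is O(¬withhold_waiver → ¬archive_statement); even if O(¬archive_statement) held, inferring O(¬withhold_waiver) would be affirming the consequent — invalid.
So O(¬withhold_waiver) is not derivable, and the apparent clash with O(withhold_waiver) does not arise.
A world satisfying every obligation exists (e.g. anonymize_receipt=true, archive_receipt=true, archive_statement=false, certify_permit=false, inform_affidavit=false, report_transcript=false, run_backup=false, serve_notice=false, submit_transcript=true, summon_witness=false, unfreeze_account=false, withhold_waiver=true); no atom is both obligatory and forbidden, so the set is consistent.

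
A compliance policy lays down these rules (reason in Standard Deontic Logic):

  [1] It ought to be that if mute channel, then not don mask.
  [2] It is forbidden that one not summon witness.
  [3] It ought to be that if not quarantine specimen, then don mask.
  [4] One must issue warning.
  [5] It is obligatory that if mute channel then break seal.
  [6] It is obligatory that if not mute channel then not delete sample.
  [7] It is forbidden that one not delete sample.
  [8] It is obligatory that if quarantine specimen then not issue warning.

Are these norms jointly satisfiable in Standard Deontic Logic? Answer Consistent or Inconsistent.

Premise 4 gives O(issue_warning).
The contrapositive of premise 8 (O(quarantine_specimen → ¬issue_warning)) is O(issue_warning → ¬quarantine_specimen), and O(issue_warning) is already established, so O(¬quarantine_specimen).
Premise 3 is O(¬quarantine_specimen → don_mask); since O(¬quarantine_specimen), deontic closure gives O(don_mask).
The contrapositive of premise 1 (O(mute_channel → ¬don_mask)) is O(don_mask → ¬mute_channel), and O(don_mask) is already established, so O(¬mute_channel).
Applying K to premise 6 (O(¬mute_channel → ¬delete_sample)) and O(¬mute_channel) yields O(¬delete_sample).
But premise 7, F(¬delete_sample), means O(delete_sample).
We now have both O(¬delete_sample) and O(delete_sample) — delete_sample is simultaneously obligatory and forbidden, violating the D-axiom.

Inconsistent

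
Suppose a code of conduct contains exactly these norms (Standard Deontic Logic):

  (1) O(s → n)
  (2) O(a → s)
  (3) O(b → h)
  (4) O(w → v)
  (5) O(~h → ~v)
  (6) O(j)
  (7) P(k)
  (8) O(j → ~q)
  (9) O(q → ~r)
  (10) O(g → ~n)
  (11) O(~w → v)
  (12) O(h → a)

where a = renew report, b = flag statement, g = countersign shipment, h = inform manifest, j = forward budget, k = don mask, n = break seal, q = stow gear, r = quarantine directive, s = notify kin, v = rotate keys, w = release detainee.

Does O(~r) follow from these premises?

No

Premise 9 is O(q → ~r), but O(q) is not derivable from the premises, so it does not yield O(~r).
No other premise forces O(~r). An ideal world satisfying every premise can still have ~r false, so O(~r) is not derivable.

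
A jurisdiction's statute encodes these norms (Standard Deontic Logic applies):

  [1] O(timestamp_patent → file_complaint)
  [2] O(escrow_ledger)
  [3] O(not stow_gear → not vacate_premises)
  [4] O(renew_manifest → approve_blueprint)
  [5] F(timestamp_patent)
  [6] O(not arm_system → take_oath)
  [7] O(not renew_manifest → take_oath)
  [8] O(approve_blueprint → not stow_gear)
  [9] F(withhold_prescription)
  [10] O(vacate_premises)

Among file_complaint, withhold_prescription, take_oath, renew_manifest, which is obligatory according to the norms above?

take_oath

Premise 10 gives O(vacate_premises).
Premise 3 is O(not stow_gear → not vacate_premises); contrapositively O(vacate_premises → stow_gear). Since O(vacate_premises) holds, K gives O(stow_gear).
Premise 8, O(approve_blueprint → not stow_gear), contraposes to O(stow_gear → not approve_blueprint); with O(stow_gear) we get O(not approve_blueprint).
Premise 4 is O(renew_manifest → approve_blueprint); contrapositively O(not approve_blueprint → not renew_manifest). Since O(not approve_blueprint) holds, K gives O(not renew_manifest).
Premise 7 is O(not renew_manifest → take_oath); since O(not renew_manifest), deontic closure gives O(take_oath).
So O(take_oath) holds — take_oath is obligatory. None of the other listed options is made obligatory by any chain of premises.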